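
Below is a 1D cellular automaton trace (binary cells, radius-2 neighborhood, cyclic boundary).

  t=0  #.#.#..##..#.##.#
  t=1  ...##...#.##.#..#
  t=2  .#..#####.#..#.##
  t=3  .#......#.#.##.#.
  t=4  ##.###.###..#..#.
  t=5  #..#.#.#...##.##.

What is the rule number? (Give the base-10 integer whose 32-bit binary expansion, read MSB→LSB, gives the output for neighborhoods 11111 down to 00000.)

567743541

  [31] ##### => .  t=2,i=6
  [30] ####. => .  t=2,i=7
  [29] ###.# => #  t=2,i=8
  [28] ###.. => .  t=4,i=9
  [27] ##.## => .  t=0,i=15
  [26] ##.#. => .  t=0,i=1
  [25] ##..# => .  t=0,i=9
  [24] ##... => #  t=1,i=5
  [23] #.### => #  t=4,i=3
  [22] #.##. => #  t=0,i=13
  [21] #.#.# => .  t=0,i=2
  [20] #.#.. => #  t=0,i=4
  [19] #..## => .  t=0,i=6
  [18] #..#. => #  t=0,i=10
  [17] #...# => #  t=1,i=1
  [16] #.... => #  t=3,i=3
  [15] .#### => .  t=2,i=5
  [14] .###. => .  t=4,i=4
  [13] .##.# => .  t=0,i=0
  [12] .##.. => #  t=0,i=8
  [11] .#.## => .  t=0,i=12
  [10] .#.#. => #  t=0,i=3
  [9] .#..# => .  t=0,i=5
  [8] .#... => .  t=1,i=0
  [7] ..### => .  t=2,i=4
  [6] ..##. => .  t=0,i=7
  [5] ..#.# => #  t=0,i=11
  [4] ..#.. => #  t=1,i=16
  [3] ...## => .  t=1,i=2
  [2] ...#. => #  t=1,i=7
  [1] ....# => .  t=3,i=6
  [0] ..... => #  t=3,i=4
  bits 00100001110101110001010000110101 = 567743541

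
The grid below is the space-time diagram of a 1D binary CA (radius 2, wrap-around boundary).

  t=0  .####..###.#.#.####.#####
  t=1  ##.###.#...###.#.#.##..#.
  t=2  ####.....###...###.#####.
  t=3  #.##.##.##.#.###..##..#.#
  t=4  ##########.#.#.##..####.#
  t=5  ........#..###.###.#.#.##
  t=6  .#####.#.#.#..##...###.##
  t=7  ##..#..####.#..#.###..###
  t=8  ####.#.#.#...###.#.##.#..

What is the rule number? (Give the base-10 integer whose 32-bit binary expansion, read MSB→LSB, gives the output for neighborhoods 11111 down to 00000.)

1525102253

  ##### -> .   bit 31 = 0  t=0,i=22
  ####. -> #   bit 30 = 1  t=0,i=3
  ###.# -> .   bit 29 = 0  t=0,i=9
  ###.. -> #   bit 28 = 1  t=0,i=4
  ##.## -> #   bit 27 = 1  t=0,i=0
  ##.#. -> .   bit 26 = 0  t=0,i=10
  ##..# -> #   bit 25 = 1  t=0,i=5
  ##... -> .   bit 24 = 0  t=2,i=4
  #.### -> #   bit 23 = 1  t=0,i=1
  #.##. -> #   bit 22 = 1  t=1,i=0
  #.#.# -> #   bit 21 = 1  t=0,i=11
  #.#.. -> .   bit 20 = 0  t=1,i=7
  #..## -> .   bit 19 = 0  t=0,i=6
  #..#. -> #   bit 18 = 1  t=1,i=22
  #...# -> #   bit 17 = 1  t=1,i=9
  #.... -> #   bit 16 = 1  t=2,i=5
  .#### -> .   bit 15 = 0  t=0,i=2
  .###. -> .   bit 14 = 0  t=0,i=8
  .##.# -> #   bit 13 = 1  t=1,i=1
  .##.. -> #   bit 12 = 1  t=1,i=20
  .#.## -> .   bit 11 = 0  t=0,i=14
  .#.#. -> #   bit 10 = 1  t=0,i=12
  .#..# -> #   bit 9 = 1  t=5,i=9
  .#... -> .   bit 8 = 0  t=1,i=8
  ..### -> #   bit 7 = 1  t=0,i=7
  ..##. -> .   bit 6 = 0  t=3,i=18
  ..#.# -> #   bit 5 = 1  t=1,i=23
  ..#.. -> .   bit 4 = 0  t=5,i=8
  ...## -> #   bit 3 = 1  t=1,i=10
  ...#. -> #   bit 2 = 1  t=5,i=7
  ....# -> .   bit 1 = 0  t=2,i=7
  ..... -> #   bit 0 = 1  t=2,i=6
  bits 01011010111001110011011010101101 = 1525102253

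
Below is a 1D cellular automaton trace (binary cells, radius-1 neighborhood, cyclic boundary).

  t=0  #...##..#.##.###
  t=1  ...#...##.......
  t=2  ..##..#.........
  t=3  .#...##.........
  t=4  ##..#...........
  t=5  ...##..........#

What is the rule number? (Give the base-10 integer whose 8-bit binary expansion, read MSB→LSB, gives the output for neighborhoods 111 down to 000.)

  [7] ### => .  t=0,i=14
  [6] ##. => .  t=0,i=0
  [5] #.# => .  t=0,i=9
  [4] #.. => .  t=0,i=1
  [3] .## => .  t=0,i=4
  [2] .#. => #  t=0,i=8
  [1] ..# => #  t=0,i=3
  [0] ... => .  t=0,i=2
  bits 00000110 = 6

6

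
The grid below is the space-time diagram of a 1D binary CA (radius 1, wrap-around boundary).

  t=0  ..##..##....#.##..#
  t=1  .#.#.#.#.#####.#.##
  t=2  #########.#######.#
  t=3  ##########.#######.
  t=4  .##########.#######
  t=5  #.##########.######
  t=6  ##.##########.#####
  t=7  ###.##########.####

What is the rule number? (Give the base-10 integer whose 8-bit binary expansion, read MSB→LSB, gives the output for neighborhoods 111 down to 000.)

231

  ###|#  b7=1 t=1,i=10
  ##.|#  b6=1 t=0,i=3
  #.#|#  b5=1 t=0,i=13
  #..|.  b4=0 t=0,i=0
  .##|.  b3=0 t=0,i=2
  .#.|#  b2=1 t=0,i=12
  ..#|#  b1=1 t=0,i=1
  ...|#  b0=1 t=0,i=9
  bits 11100111 = 231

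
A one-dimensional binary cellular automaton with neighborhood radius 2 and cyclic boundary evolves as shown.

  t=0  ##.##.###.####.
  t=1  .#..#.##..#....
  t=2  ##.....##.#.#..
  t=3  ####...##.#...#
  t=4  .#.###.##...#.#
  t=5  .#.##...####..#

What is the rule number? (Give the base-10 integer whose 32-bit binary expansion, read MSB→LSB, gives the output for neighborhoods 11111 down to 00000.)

2477486292

  [31] ##### => #  t=3,i=1
  [30] ####. => .  t=0,i=12
  [29] ###.# => .  t=0,i=8
  [28] ###.. => #  t=3,i=3
  [27] ##.## => .  t=0,i=2
  [26] ##.#. => .  t=2,i=9
  [25] ##..# => #  t=1,i=8
  [24] ##... => #  t=2,i=2
  [23] #.### => #  t=0,i=6
  [22] #.##. => .  t=0,i=0
  [21] #.#.# => #  t=2,i=10
  [20] #.#.. => .  t=2,i=12
  [19] #..## => #  t=2,i=14
  [18] #..#. => .  t=1,i=3
  [17] #...# => #  t=3,i=5
  [16] #.... => #  t=1,i=12
  [15] .#### => .  t=0,i=11
  [14] .###. => #  t=0,i=7
  [13] .##.# => #  t=0,i=1
  [12] .##.. => #  t=1,i=7
  [11] .#.## => .  t=1,i=5
  [10] .#.#. => .  t=2,i=11
  [9] .#..# => .  t=1,i=2
  [8] .#... => .  t=1,i=11
  [7] ..### => #  t=3,i=14
  [6] ..##. => #  t=2,i=0
  [5] ..#.# => .  t=1,i=4
  [4] ..#.. => #  t=1,i=1
  [3] ...## => .  t=2,i=6
  [2] ...#. => #  t=1,i=0
  [1] ....# => .  t=1,i=14
  [0] ..... => .  t=1,i=13
  bits 10010011101010110111000011010100 = 2477486292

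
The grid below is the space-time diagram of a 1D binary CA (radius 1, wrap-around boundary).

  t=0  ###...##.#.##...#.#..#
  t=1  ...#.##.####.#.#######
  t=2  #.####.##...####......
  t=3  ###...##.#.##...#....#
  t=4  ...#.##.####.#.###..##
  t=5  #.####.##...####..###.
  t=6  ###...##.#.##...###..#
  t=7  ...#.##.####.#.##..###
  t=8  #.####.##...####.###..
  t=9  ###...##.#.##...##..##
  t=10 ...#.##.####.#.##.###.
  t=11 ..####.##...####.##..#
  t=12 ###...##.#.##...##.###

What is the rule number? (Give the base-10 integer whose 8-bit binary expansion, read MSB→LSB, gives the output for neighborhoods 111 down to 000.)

62

  ### -> .   bit 7 = 0  t=0,i=0
  ##. -> .   bit 6 = 0  t=0,i=2
  #.# -> #   bit 5 = 1  t=0,i=8
  #.. -> #   bit 4 = 1  t=0,i=3
  .## -> #   bit 3 = 1  t=0,i=6
  .#. -> #   bit 2 = 1  t=0,i=9
  ..# -> #   bit 1 = 1  t=0,i=5
  ... -> .   bit 0 = 0  t=0,i=4
  bits 00111110 = 62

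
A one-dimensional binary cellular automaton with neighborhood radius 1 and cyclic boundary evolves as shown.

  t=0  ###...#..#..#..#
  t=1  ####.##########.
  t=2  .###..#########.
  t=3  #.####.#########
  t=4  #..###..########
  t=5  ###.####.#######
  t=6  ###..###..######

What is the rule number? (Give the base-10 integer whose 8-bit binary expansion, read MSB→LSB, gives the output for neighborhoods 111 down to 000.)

  ### -> #   bit 7 = 1  t=0,i=0
  ##. -> #   bit 6 = 1  t=0,i=2
  #.# -> .   bit 5 = 0  t=1,i=4
  #.. -> #   bit 4 = 1  t=0,i=3
  .## -> .   bit 3 = 0  t=0,i=15
  .#. -> #   bit 2 = 1  t=0,i=6
  ..# -> #   bit 1 = 1  t=0,i=5
  ... -> .   bit 0 = 0  t=0,i=4
  bits 11010110 = 214

214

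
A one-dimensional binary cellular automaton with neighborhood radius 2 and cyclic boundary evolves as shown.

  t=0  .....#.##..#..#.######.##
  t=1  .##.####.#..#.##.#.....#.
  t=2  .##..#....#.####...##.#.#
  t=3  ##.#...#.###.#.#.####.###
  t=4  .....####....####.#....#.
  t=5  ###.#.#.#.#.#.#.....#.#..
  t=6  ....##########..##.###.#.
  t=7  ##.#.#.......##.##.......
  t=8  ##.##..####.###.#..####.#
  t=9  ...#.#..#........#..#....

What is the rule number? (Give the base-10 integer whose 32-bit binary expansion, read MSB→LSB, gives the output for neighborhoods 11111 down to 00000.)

  ##### -> .   bit 31 = 0  t=0,i=18
  ####. -> .   bit 30 = 0  t=0,i=20
  ###.# -> .   bit 29 = 0  t=0,i=21
  ###.. -> #   bit 28 = 1  t=2,i=15
  ##.## -> .   bit 27 = 0  t=0,i=22
  ##.#. -> .   bit 26 = 0  t=1,i=8
  ##..# -> #   bit 25 = 1  t=0,i=9
  ##... -> .   bit 24 = 0  t=0,i=0
  #.### -> .   bit 23 = 0  t=0,i=16
  #.##. -> #   bit 22 = 1  t=0,i=7
  #.#.# -> #   bit 21 = 1  t=2,i=22
  #.#.. -> .   bit 20 = 0  t=1,i=9
  #..## -> .   bit 19 = 0  t=1,i=0
  #..#. -> .   bit 18 = 0  t=0,i=10
  #...# -> #   bit 17 = 1  t=2,i=17
  #.... -> #   bit 16 = 1  t=0,i=1
  .#### -> #   bit 15 = 1  t=0,i=17
  .###. -> .   bit 14 = 0  t=3,i=10
  .##.# -> #   bit 13 = 1  t=1,i=2
  .##.. -> .   bit 12 = 0  t=0,i=8
  .#.## -> #   bit 11 = 1  t=0,i=6
  .#.#. -> #   bit 10 = 1  t=2,i=23
  .#..# -> #   bit 9 = 1  t=0,i=12
  .#... -> .   bit 8 = 0  t=1,i=18
  ..### -> .   bit 7 = 0  t=4,i=5
  ..##. -> #   bit 6 = 1  t=1,i=1
  ..#.# -> #   bit 5 = 1  t=0,i=5
  ..#.. -> .   bit 4 = 0  t=0,i=11
  ...## -> #   bit 3 = 1  t=2,i=18
  ...#. -> #   bit 2 = 1  t=0,i=4
  ....# -> .   bit 1 = 0  t=0,i=3
  ..... -> #   bit 0 = 1  t=0,i=2
  bits 00010010011000111010111001101101 = 308522605

308522605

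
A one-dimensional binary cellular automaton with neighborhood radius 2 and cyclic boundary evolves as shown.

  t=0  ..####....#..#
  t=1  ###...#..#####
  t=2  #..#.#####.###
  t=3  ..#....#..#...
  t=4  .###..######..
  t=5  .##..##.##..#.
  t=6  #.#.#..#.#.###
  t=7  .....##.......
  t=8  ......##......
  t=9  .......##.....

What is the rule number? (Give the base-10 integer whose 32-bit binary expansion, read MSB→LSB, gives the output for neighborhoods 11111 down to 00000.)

2299286420

  nb #####: next=#  (t=1,i=0, bit31=1)
  nb ####.: next=.  (t=0,i=4, bit30=0)
  nb ###.#: next=.  (t=2,i=9, bit29=0)
  nb ###..: next=.  (t=0,i=5, bit28=0)
  nb ##.##: next=#  (t=2,i=10, bit27=1)
  nb ##.#.: next=.  (t=6,i=1, bit26=0)
  nb ##..#: next=.  (t=2,i=1, bit25=0)
  nb ##...: next=#  (t=0,i=6, bit24=1)
  nb #.###: next=.  (t=2,i=5, bit23=0)
  nb #.##.: next=.  (t=5,i=8, bit22=0)
  nb #.#.#: next=.  (t=6,i=2, bit21=0)
  nb #.#..: next=.  (t=6,i=4, bit20=0)
  nb #..##: next=#  (t=0,i=1, bit19=1)
  nb #..#.: next=#  (t=0,i=12, bit18=1)
  nb #...#: next=.  (t=1,i=4, bit17=0)
  nb #....: next=.  (t=0,i=7, bit16=0)
  nb .####: next=.  (t=0,i=3, bit15=0)
  nb .###.: next=#  (t=4,i=2, bit14=1)
  nb .##.#: next=.  (t=5,i=6, bit13=0)
  nb .##..: next=#  (t=5,i=2, bit12=1)
  nb .#.##: next=.  (t=2,i=4, bit11=0)
  nb .#.#.: next=.  (t=6,i=3, bit10=0)
  nb .#..#: next=#  (t=0,i=0, bit9=1)
  nb .#...: next=#  (t=3,i=3, bit8=1)
  nb ..###: next=#  (t=0,i=2, bit7=1)
  nb ..##.: next=.  (t=5,i=1, bit6=0)
  nb ..#.#: next=.  (t=2,i=3, bit5=0)
  nb ..#..: next=#  (t=0,i=10, bit4=1)
  nb ...##: next=.  (t=4,i=0, bit3=0)
  nb ...#.: next=#  (t=0,i=9, bit2=1)
  nb ....#: next=.  (t=0,i=8, bit1=0)
  nb .....: next=.  (t=3,i=13, bit0=0)
  bits 10001001000011000101001110010100 = 2299286420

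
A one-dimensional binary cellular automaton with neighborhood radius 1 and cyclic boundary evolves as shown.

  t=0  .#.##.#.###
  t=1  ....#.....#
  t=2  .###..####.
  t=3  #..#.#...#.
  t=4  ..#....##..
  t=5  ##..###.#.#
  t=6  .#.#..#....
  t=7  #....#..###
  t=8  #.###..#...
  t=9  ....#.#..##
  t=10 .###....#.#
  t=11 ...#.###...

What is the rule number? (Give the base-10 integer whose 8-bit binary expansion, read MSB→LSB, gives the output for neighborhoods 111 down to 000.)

67

  nb ###: next=.  (t=0,i=9, bit7=0)
  nb ##.: next=#  (t=0,i=4, bit6=1)
  nb #.#: next=.  (t=0,i=0, bit5=0)
  nb #..: next=.  (t=1,i=0, bit4=0)
  nb .##: next=.  (t=0,i=3, bit3=0)
  nb .#.: next=.  (t=0,i=1, bit2=0)
  nb ..#: next=#  (t=1,i=3, bit1=1)
  nb ...: next=#  (t=1,i=1, bit0=1)
  bits 01000011 = 67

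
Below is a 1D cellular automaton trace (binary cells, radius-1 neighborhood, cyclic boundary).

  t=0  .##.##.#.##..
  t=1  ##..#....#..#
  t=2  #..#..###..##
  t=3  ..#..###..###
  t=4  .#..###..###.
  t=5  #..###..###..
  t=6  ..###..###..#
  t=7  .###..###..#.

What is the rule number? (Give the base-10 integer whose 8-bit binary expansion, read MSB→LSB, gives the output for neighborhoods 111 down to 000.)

139

  ### -> #   bit 7 = 1  t=1,i=0
  ##. -> .   bit 6 = 0  t=0,i=2
  #.# -> .   bit 5 = 0  t=0,i=3
  #.. -> .   bit 4 = 0  t=0,i=11
  .## -> #   bit 3 = 1  t=0,i=1
  .#. -> .   bit 2 = 0  t=0,i=7
  ..# -> #   bit 1 = 1  t=0,i=0
  ... -> #   bit 0 = 1  t=0,i=12
  bits 10001011 = 139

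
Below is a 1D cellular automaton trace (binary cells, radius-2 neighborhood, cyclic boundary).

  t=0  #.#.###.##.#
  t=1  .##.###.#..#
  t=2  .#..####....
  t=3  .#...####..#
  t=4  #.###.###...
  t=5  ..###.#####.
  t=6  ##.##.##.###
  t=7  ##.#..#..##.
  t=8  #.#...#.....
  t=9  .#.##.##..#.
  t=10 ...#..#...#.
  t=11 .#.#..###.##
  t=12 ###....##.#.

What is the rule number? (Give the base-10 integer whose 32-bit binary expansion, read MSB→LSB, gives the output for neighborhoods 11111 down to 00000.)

1977795866

  nb #####: next=.  (t=5,i=8, bit31=0)
  nb ####.: next=#  (t=2,i=6, bit30=1)
  nb ###.#: next=#  (t=0,i=6, bit29=1)
  nb ###..: next=#  (t=2,i=7, bit28=1)
  nb ##.##: next=.  (t=0,i=7, bit27=0)
  nb ##.#.: next=#  (t=0,i=1, bit26=1)
  nb ##..#: next=.  (t=3,i=9, bit25=0)
  nb ##...: next=#  (t=2,i=8, bit24=1)
  nb #.###: next=#  (t=0,i=4, bit23=1)
  nb #.##.: next=#  (t=0,i=8, bit22=1)
  nb #.#.#: next=#  (t=0,i=2, bit21=1)
  nb #.#..: next=.  (t=1,i=8, bit20=0)
  nb #..##: next=.  (t=2,i=3, bit19=0)
  nb #..#.: next=.  (t=1,i=10, bit18=0)
  nb #...#: next=#  (t=3,i=3, bit17=1)
  nb #....: next=.  (t=2,i=9, bit16=0)
  nb .####: next=#  (t=2,i=5, bit15=1)
  nb .###.: next=#  (t=0,i=5, bit14=1)
  nb .##.#: next=.  (t=0,i=0, bit13=0)
  nb .##..: next=.  (t=9,i=7, bit12=0)
  nb .#.##: next=.  (t=0,i=3, bit11=0)
  nb .#.#.: next=#  (t=3,i=0, bit10=1)
  nb .#..#: next=.  (t=1,i=9, bit9=0)
  nb .#...: next=#  (t=3,i=2, bit8=1)
  nb ..###: next=.  (t=2,i=4, bit7=0)
  nb ..##.: next=.  (t=7,i=9, bit6=0)
  nb ..#.#: next=.  (t=1,i=11, bit5=0)
  nb ..#..: next=#  (t=2,i=1, bit4=1)
  nb ...##: next=#  (t=3,i=4, bit3=1)
  nb ...#.: next=.  (t=2,i=0, bit2=0)
  nb ....#: next=#  (t=2,i=11, bit1=1)
  nb .....: next=.  (t=2,i=10, bit0=0)
  bits 01110101111000101100010100011010 = 1977795866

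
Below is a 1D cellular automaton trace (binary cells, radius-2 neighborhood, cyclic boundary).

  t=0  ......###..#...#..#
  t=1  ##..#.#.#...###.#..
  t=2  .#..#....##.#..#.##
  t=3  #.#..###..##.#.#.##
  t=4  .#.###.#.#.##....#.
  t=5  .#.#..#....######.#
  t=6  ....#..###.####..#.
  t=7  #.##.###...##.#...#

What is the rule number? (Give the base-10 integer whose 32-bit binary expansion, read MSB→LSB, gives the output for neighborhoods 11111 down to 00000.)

2513154982

  #####|#  b31=1 t=5,i=13
  ####.|.  b30=0 t=5,i=15
  ###.#|.  b29=0 t=1,i=14
  ###..|#  b28=1 t=0,i=8
  ##.##|.  b27=0 t=6,i=10
  ##.#.|#  b26=1 t=1,i=15
  ##..#|.  b25=0 t=0,i=9
  ##...|#  b24=1 t=4,i=13
  #.###|#  b23=1 t=3,i=17
  #.##.|#  b22=1 t=2,i=17
  #.#.#|.  b21=0 t=1,i=6
  #.#..|.  b20=0 t=1,i=8
  #..##|#  b19=1 t=1,i=18
  #..#.|.  b18=0 t=0,i=10
  #...#|#  b17=1 t=0,i=13
  #....|#  b16=1 t=0,i=1
  .####|#  b15=1 t=5,i=12
  .###.|.  b14=0 t=0,i=7
  .##.#|#  b13=1 t=2,i=10
  .##..|#  b12=1 t=1,i=1
  .#.##|.  b11=0 t=2,i=16
  .#.#.|.  b10=0 t=1,i=5
  .#..#|#  b9=1 t=0,i=16
  .#...|#  b8=1 t=0,i=0
  ..###|#  b7=1 t=0,i=6
  ..##.|.  b6=0 t=1,i=0
  ..#.#|#  b5=1 t=1,i=4
  ..#..|.  b4=0 t=0,i=11
  ...##|.  b3=0 t=0,i=5
  ...#.|#  b2=1 t=0,i=14
  ....#|#  b1=1 t=0,i=4
  .....|.  b0=0 t=0,i=2
  bits 10010101110010111011001110100110 = 2513154982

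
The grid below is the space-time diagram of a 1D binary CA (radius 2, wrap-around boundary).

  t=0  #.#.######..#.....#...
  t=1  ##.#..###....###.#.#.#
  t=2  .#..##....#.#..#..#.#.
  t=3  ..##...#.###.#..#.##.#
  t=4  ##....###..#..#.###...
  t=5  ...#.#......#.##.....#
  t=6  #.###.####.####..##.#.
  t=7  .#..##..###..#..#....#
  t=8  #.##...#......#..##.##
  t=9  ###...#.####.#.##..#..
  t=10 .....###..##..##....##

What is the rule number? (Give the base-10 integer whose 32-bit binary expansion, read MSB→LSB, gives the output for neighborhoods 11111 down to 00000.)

  nb #####: next=#  (t=0,i=6, bit31=1)
  nb ####.: next=#  (t=0,i=8, bit30=1)
  nb ###.#: next=#  (t=1,i=1, bit29=1)
  nb ###..: next=.  (t=0,i=9, bit28=0)
  nb ##.##: next=#  (t=6,i=5, bit27=1)
  nb ##.#.: next=.  (t=1,i=2, bit26=0)
  nb ##..#: next=.  (t=0,i=10, bit25=0)
  nb ##...: next=.  (t=1,i=9, bit24=0)
  nb #.###: next=.  (t=0,i=4, bit23=0)
  nb #.##.: next=#  (t=3,i=18, bit22=1)
  nb #.#.#: next=.  (t=0,i=2, bit21=0)
  nb #.#..: next=.  (t=1,i=3, bit20=0)
  nb #..##: next=#  (t=1,i=5, bit19=1)
  nb #..#.: next=.  (t=0,i=11, bit18=0)
  nb #...#: next=.  (t=0,i=20, bit17=0)
  nb #....: next=#  (t=0,i=14, bit16=1)
  nb .####: next=.  (t=0,i=5, bit15=0)
  nb .###.: next=.  (t=1,i=0, bit14=0)
  nb .##.#: next=.  (t=3,i=19, bit13=0)
  nb .##..: next=.  (t=2,i=5, bit12=0)
  nb .#.##: next=#  (t=0,i=3, bit11=1)
  nb .#.#.: next=#  (t=0,i=1, bit10=1)
  nb .#..#: next=#  (t=1,i=4, bit9=1)
  nb .#...: next=#  (t=0,i=13, bit8=1)
  nb ..###: next=.  (t=1,i=6, bit7=0)
  nb ..##.: next=.  (t=2,i=4, bit6=0)
  nb ..#.#: next=#  (t=0,i=0, bit5=1)
  nb ..#..: next=.  (t=0,i=12, bit4=0)
  nb ...##: next=#  (t=1,i=12, bit3=1)
  nb ...#.: next=#  (t=0,i=17, bit2=1)
  nb ....#: next=.  (t=0,i=16, bit1=0)
  nb .....: next=#  (t=0,i=15, bit0=1)
  bits 11101000010010010000111100101101 = 3897102125

3897102125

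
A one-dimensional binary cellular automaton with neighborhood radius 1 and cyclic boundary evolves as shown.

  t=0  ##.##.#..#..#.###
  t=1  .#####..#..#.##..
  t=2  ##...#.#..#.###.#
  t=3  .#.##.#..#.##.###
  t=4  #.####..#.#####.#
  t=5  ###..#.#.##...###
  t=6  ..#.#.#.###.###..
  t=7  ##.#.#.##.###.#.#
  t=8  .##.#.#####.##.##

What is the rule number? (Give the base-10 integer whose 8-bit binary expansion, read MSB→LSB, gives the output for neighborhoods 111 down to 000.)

107

  [7] ### => .  t=0,i=0
  [6] ##. => #  t=0,i=1
  [5] #.# => #  t=0,i=2
  [4] #.. => .  t=0,i=7
  [3] .## => #  t=0,i=3
  [2] .#. => .  t=0,i=6
  [1] ..# => #  t=0,i=8
  [0] ... => #  t=1,i=16
  bits 01101011 = 107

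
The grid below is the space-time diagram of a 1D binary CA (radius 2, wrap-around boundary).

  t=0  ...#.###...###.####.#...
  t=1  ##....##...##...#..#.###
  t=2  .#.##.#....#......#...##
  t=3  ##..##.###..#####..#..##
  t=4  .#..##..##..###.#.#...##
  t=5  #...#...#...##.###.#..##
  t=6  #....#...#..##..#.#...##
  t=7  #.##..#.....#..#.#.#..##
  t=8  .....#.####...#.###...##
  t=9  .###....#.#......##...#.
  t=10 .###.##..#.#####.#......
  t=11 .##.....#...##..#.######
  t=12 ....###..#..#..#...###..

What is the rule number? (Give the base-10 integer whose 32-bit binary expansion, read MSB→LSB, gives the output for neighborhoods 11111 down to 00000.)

2485511619

  nb #####: next=#  (t=1,i=23, bit31=1)
  nb ####.: next=.  (t=0,i=17, bit30=0)
  nb ###.#: next=.  (t=0,i=13, bit29=0)
  nb ###..: next=#  (t=0,i=7, bit28=1)
  nb ##.##: next=.  (t=0,i=14, bit27=0)
  nb ##.#.: next=#  (t=0,i=19, bit26=1)
  nb ##..#: next=.  (t=3,i=2, bit25=0)
  nb ##...: next=.  (t=0,i=8, bit24=0)
  nb #.###: next=.  (t=0,i=5, bit23=0)
  nb #.##.: next=.  (t=2,i=3, bit22=0)
  nb #.#.#: next=#  (t=2,i=1, bit21=1)
  nb #.#..: next=.  (t=0,i=20, bit20=0)
  nb #..##: next=.  (t=3,i=3, bit19=0)
  nb #..#.: next=#  (t=1,i=18, bit18=1)
  nb #...#: next=.  (t=0,i=9, bit17=0)
  nb #....: next=#  (t=0,i=22, bit16=1)
  nb .####: next=#  (t=0,i=16, bit15=1)
  nb .###.: next=#  (t=0,i=6, bit14=1)
  nb .##.#: next=#  (t=2,i=4, bit13=1)
  nb .##..: next=.  (t=1,i=7, bit12=0)
  nb .#.##: next=.  (t=0,i=4, bit11=0)
  nb .#.#.: next=#  (t=4,i=17, bit10=1)
  nb .#..#: next=.  (t=1,i=17, bit9=0)
  nb .#...: next=#  (t=0,i=21, bit8=1)
  nb ..###: next=#  (t=0,i=11, bit7=1)
  nb ..##.: next=#  (t=1,i=6, bit6=1)
  nb ..#.#: next=.  (t=0,i=3, bit5=0)
  nb ..#..: next=.  (t=1,i=16, bit4=0)
  nb ...##: next=.  (t=0,i=10, bit3=0)
  nb ...#.: next=.  (t=0,i=2, bit2=0)
  nb ....#: next=#  (t=0,i=1, bit1=1)
  nb .....: next=#  (t=0,i=0, bit0=1)
  bits 10010100001001011110010111000011 = 2485511619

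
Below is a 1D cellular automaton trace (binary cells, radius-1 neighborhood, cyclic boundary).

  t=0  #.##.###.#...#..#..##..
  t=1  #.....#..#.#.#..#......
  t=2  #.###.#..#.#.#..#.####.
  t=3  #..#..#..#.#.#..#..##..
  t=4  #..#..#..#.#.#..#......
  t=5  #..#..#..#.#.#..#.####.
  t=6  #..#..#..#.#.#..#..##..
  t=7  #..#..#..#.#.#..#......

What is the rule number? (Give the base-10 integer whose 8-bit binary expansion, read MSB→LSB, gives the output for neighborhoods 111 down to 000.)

  ###|#  b7=1 t=0,i=6
  ##.|.  b6=0 t=0,i=3
  #.#|.  b5=0 t=0,i=1
  #..|.  b4=0 t=0,i=10
  .##|.  b3=0 t=0,i=2
  .#.|#  b2=1 t=0,i=0
  ..#|.  b1=0 t=0,i=12
  ...|#  b0=1 t=0,i=11
  bits 10000101 = 133

133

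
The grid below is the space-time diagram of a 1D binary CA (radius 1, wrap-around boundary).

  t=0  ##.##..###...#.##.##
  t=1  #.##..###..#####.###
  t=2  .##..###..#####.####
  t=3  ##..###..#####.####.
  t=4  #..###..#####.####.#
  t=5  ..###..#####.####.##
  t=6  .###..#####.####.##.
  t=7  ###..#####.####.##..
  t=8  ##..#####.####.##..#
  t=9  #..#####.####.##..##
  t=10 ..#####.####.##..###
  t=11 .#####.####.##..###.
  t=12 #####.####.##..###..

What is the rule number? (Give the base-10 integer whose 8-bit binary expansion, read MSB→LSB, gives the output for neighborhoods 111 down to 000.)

175

  ### -> #   bit 7 = 1  t=0,i=0
  ##. -> .   bit 6 = 0  t=0,i=1
  #.# -> #   bit 5 = 1  t=0,i=2
  #.. -> .   bit 4 = 0  t=0,i=5
  .## -> #   bit 3 = 1  t=0,i=3
  .#. -> #   bit 2 = 1  t=0,i=13
  ..# -> #   bit 1 = 1  t=0,i=6
  ... -> #   bit 0 = 1  t=0,i=11
  bits 10101111 = 175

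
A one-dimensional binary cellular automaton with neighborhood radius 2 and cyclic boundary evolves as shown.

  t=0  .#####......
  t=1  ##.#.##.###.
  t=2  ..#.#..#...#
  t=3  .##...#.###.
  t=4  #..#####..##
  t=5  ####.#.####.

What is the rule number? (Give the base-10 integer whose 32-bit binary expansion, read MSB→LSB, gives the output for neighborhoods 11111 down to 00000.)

2668497325

  #####|#  b31=1 t=0,i=3
  ####.|.  b30=0 t=0,i=4
  ###.#|.  b29=0 t=1,i=10
  ###..|#  b28=1 t=0,i=5
  ##.##|#  b27=1 t=1,i=7
  ##.#.|#  b26=1 t=1,i=2
  ##..#|#  b25=1 t=3,i=11
  ##...|#  b24=1 t=0,i=6
  #.###|.  b23=0 t=1,i=8
  #.##.|.  b22=0 t=1,i=0
  #.#.#|.  b21=0 t=1,i=3
  #.#..|.  b20=0 t=2,i=4
  #..##|#  b19=1 t=3,i=0
  #..#.|#  b18=1 t=2,i=1
  #...#|#  b17=1 t=2,i=9
  #....|.  b16=0 t=0,i=7
  .####|.  b15=0 t=0,i=2
  .###.|.  b14=0 t=1,i=9
  .##.#|.  b13=0 t=1,i=1
  .##..|.  b12=0 t=3,i=2
  .#.##|#  b11=1 t=1,i=4
  .#.#.|.  b10=0 t=2,i=3
  .#..#|.  b9=0 t=2,i=0
  .#...|#  b8=1 t=2,i=8
  ..###|#  b7=1 t=0,i=1
  ..##.|.  b6=0 t=3,i=1
  ..#.#|#  b5=1 t=2,i=2
  ..#..|.  b4=0 t=2,i=7
  ...##|#  b3=1 t=0,i=0
  ...#.|#  b2=1 t=2,i=10
  ....#|.  b1=0 t=0,i=11
  .....|#  b0=1 t=0,i=8
  bits 10011111000011100000100110101101 = 2668497325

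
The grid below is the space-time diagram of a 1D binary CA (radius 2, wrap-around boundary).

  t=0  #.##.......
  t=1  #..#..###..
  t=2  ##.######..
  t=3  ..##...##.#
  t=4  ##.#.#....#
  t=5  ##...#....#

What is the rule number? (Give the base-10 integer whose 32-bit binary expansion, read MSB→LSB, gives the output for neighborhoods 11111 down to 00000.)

2023379633

  [31] ##### => .  t=2,i=5
  [30] ####. => #  t=2,i=7
  [29] ###.# => #  t=4,i=1
  [28] ###.. => #  t=1,i=8
  [27] ##.## => #  t=2,i=2
  [26] ##.#. => .  t=3,i=9
  [25] ##..# => .  t=1,i=9
  [24] ##... => .  t=0,i=4
  [23] #.### => #  t=2,i=3
  [22] #.##. => .  t=0,i=2
  [21] #.#.# => .  t=4,i=3
  [20] #.#.. => #  t=3,i=10
  [19] #..## => #  t=1,i=5
  [18] #..#. => .  t=1,i=2
  [17] #...# => #  t=3,i=5
  [16] #.... => .  t=0,i=5
  [15] .#### => .  t=2,i=4
  [14] .###. => #  t=1,i=7
  [13] .##.# => .  t=2,i=1
  [12] .##.. => #  t=0,i=3
  [11] .#.## => .  t=0,i=1
  [10] .#.#. => .  t=4,i=4
  [9] .#..# => #  t=1,i=1
  [8] .#... => .  t=4,i=6
  [7] ..### => #  t=1,i=6
  [6] ..##. => .  t=2,i=0
  [5] ..#.# => #  t=0,i=0
  [4] ..#.. => #  t=1,i=0
  [3] ...## => .  t=3,i=6
  [2] ...#. => .  t=0,i=10
  [1] ....# => .  t=0,i=9
  [0] ..... => #  t=0,i=6
  bits 01111000100110100101001010110001 = 2023379633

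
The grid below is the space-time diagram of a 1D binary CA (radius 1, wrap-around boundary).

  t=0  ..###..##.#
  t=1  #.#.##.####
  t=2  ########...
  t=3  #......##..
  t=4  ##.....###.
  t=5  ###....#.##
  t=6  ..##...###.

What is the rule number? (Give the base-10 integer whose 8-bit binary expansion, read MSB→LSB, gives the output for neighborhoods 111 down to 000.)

  ###|.  b7=0 t=0,i=3
  ##.|#  b6=1 t=0,i=4
  #.#|#  b5=1 t=0,i=9
  #..|#  b4=1 t=0,i=0
  .##|#  b3=1 t=0,i=2
  .#.|#  b2=1 t=0,i=10
  ..#|.  b1=0 t=0,i=1
  ...|.  b0=0 t=2,i=9
  bits 01111100 = 124

124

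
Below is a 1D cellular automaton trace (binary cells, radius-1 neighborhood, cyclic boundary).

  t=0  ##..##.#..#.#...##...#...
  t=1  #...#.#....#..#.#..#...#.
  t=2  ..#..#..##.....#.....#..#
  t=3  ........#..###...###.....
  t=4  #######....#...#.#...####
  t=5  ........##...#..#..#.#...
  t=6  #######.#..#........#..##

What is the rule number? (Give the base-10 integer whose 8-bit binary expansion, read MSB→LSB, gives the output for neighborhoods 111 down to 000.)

41

  nb ###: next=.  (t=3,i=12, bit7=0)
  nb ##.: next=.  (t=0,i=1, bit6=0)
  nb #.#: next=#  (t=0,i=6, bit5=1)
  nb #..: next=.  (t=0,i=2, bit4=0)
  nb .##: next=#  (t=0,i=0, bit3=1)
  nb .#.: next=.  (t=0,i=7, bit2=0)
  nb ..#: next=.  (t=0,i=3, bit1=0)
  nb ...: next=#  (t=0,i=14, bit0=1)
  bits 00101001 = 41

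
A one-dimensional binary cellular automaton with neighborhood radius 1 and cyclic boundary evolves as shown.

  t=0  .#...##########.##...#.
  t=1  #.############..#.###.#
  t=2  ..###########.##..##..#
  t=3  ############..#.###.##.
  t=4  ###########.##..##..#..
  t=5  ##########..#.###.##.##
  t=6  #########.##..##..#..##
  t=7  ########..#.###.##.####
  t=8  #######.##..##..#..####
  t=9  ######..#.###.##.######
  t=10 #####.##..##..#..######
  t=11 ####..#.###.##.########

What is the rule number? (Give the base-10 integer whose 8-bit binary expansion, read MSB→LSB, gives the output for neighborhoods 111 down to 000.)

  ### -> #   bit 7 = 1  t=0,i=6
  ##. -> .   bit 6 = 0  t=0,i=14
  #.# -> .   bit 5 = 0  t=0,i=15
  #.. -> #   bit 4 = 1  t=0,i=2
  .## -> #   bit 3 = 1  t=0,i=5
  .#. -> .   bit 2 = 0  t=0,i=1
  ..# -> #   bit 1 = 1  t=0,i=0
  ... -> #   bit 0 = 1  t=0,i=3
  bits 10011011 = 155

155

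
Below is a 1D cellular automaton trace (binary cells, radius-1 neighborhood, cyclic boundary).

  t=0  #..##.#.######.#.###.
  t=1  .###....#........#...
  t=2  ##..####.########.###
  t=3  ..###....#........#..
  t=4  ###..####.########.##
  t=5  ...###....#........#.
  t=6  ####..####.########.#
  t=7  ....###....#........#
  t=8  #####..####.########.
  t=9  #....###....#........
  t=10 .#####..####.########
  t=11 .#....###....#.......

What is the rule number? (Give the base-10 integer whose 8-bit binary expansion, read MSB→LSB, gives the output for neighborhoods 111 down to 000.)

27

  ###|.  b7=0 t=0,i=9
  ##.|.  b6=0 t=0,i=4
  #.#|.  b5=0 t=0,i=5
  #..|#  b4=1 t=0,i=1
  .##|#  b3=1 t=0,i=3
  .#.|.  b2=0 t=0,i=0
  ..#|#  b1=1 t=0,i=2
  ...|#  b0=1 t=1,i=5
  bits 00011011 = 27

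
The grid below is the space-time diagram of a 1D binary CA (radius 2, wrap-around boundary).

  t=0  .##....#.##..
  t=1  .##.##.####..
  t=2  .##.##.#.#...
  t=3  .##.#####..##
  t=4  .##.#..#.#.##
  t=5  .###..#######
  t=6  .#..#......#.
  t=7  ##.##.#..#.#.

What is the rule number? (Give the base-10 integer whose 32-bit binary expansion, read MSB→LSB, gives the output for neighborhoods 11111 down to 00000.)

1189428338

  nb #####: next=.  (t=3,i=6, bit31=0)
  nb ####.: next=#  (t=1,i=9, bit30=1)
  nb ###.#: next=.  (t=5,i=12, bit29=0)
  nb ###..: next=.  (t=1,i=10, bit28=0)
  nb ##.##: next=.  (t=1,i=3, bit27=0)
  nb ##.#.: next=#  (t=2,i=6, bit26=1)
  nb ##..#: next=#  (t=3,i=9, bit25=1)
  nb ##...: next=.  (t=0,i=3, bit24=0)
  nb #.###: next=#  (t=1,i=7, bit23=1)
  nb #.##.: next=#  (t=0,i=9, bit22=1)
  nb #.#.#: next=#  (t=2,i=7, bit21=1)
  nb #.#..: next=.  (t=2,i=9, bit20=0)
  nb #..##: next=.  (t=3,i=10, bit19=0)
  nb #..#.: next=#  (t=4,i=6, bit18=1)
  nb #...#: next=.  (t=0,i=12, bit17=0)
  nb #....: next=#  (t=0,i=4, bit16=1)
  nb .####: next=.  (t=1,i=8, bit15=0)
  nb .###.: next=.  (t=5,i=2, bit14=0)
  nb .##.#: next=#  (t=1,i=2, bit13=1)
  nb .##..: next=#  (t=0,i=2, bit12=1)
  nb .#.##: next=#  (t=0,i=8, bit11=1)
  nb .#.#.: next=#  (t=2,i=8, bit10=1)
  nb .#..#: next=.  (t=4,i=5, bit9=0)
  nb .#...: next=.  (t=2,i=10, bit8=0)
  nb ..###: next=.  (t=5,i=6, bit7=0)
  nb ..##.: next=#  (t=0,i=1, bit6=1)
  nb ..#.#: next=#  (t=0,i=7, bit5=1)
  nb ..#..: next=#  (t=6,i=1, bit4=1)
  nb ...##: next=.  (t=0,i=0, bit3=0)
  nb ...#.: next=.  (t=0,i=6, bit2=0)
  nb ....#: next=#  (t=0,i=5, bit1=1)
  nb .....: next=.  (t=6,i=7, bit0=0)
  bits 01000110111001010011110001110010 = 1189428338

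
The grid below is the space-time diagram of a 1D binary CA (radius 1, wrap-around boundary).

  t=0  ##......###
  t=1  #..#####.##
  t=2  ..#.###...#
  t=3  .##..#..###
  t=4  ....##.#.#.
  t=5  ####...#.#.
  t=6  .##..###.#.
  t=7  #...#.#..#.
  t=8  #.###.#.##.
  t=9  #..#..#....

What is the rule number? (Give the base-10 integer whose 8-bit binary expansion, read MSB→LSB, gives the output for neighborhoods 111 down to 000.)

135

  [7] ### => #  t=0,i=0
  [6] ##. => .  t=0,i=1
  [5] #.# => .  t=1,i=8
  [4] #.. => .  t=0,i=2
  [3] .## => .  t=0,i=8
  [2] .#. => #  t=2,i=2
  [1] ..# => #  t=0,i=7
  [0] ... => #  t=0,i=3
  bits 10000111 = 135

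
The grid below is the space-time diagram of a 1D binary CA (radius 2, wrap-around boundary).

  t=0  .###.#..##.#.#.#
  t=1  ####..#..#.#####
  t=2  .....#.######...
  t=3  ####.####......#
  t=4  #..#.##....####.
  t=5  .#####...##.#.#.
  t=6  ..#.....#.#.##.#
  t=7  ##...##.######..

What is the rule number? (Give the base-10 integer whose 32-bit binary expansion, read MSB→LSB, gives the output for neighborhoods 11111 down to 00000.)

551874091

  nb #####: next=.  (t=1,i=0, bit31=0)
  nb ####.: next=.  (t=1,i=2, bit30=0)
  nb ###.#: next=#  (t=0,i=3, bit29=1)
  nb ###..: next=.  (t=1,i=3, bit28=0)
  nb ##.##: next=.  (t=3,i=4, bit27=0)
  nb ##.#.: next=.  (t=0,i=4, bit26=0)
  nb ##..#: next=.  (t=1,i=4, bit25=0)
  nb ##...: next=.  (t=2,i=13, bit24=0)
  nb #.###: next=#  (t=0,i=1, bit23=1)
  nb #.##.: next=#  (t=4,i=5, bit22=1)
  nb #.#.#: next=#  (t=0,i=11, bit21=1)
  nb #.#..: next=.  (t=0,i=5, bit20=0)
  nb #..##: next=.  (t=0,i=7, bit19=0)
  nb #..#.: next=#  (t=1,i=5, bit18=1)
  nb #...#: next=.  (t=5,i=7, bit17=0)
  nb #....: next=.  (t=2,i=14, bit16=0)
  nb .####: next=#  (t=1,i=12, bit15=1)
  nb .###.: next=#  (t=0,i=2, bit14=1)
  nb .##.#: next=#  (t=0,i=9, bit13=1)
  nb .##..: next=.  (t=4,i=6, bit12=0)
  nb .#.##: next=#  (t=0,i=0, bit11=1)
  nb .#.#.: next=#  (t=0,i=12, bit10=1)
  nb .#..#: next=#  (t=0,i=6, bit9=1)
  nb .#...: next=.  (t=6,i=3, bit8=0)
  nb ..###: next=.  (t=3,i=15, bit7=0)
  nb ..##.: next=.  (t=0,i=8, bit6=0)
  nb ..#.#: next=#  (t=1,i=9, bit5=1)
  nb ..#..: next=.  (t=1,i=6, bit4=0)
  nb ...##: next=#  (t=3,i=14, bit3=1)
  nb ...#.: next=.  (t=2,i=4, bit2=0)
  nb ....#: next=#  (t=2,i=3, bit1=1)
  nb .....: next=#  (t=2,i=0, bit0=1)
  bits 00100000111001001110111000101011 = 551874091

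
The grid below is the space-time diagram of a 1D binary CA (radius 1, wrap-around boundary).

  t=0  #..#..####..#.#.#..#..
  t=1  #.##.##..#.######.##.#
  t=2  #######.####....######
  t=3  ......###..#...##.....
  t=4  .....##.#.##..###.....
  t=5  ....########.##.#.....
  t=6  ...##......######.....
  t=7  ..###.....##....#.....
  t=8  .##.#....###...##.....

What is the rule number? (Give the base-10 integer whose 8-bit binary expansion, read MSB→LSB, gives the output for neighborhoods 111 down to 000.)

  ### -> .   bit 7 = 0  t=0,i=7
  ##. -> #   bit 6 = 1  t=0,i=9
  #.# -> #   bit 5 = 1  t=0,i=13
  #.. -> .   bit 4 = 0  t=0,i=1
  .## -> #   bit 3 = 1  t=0,i=6
  .#. -> #   bit 2 = 1  t=0,i=0
  ..# -> #   bit 1 = 1  t=0,i=2
  ... -> .   bit 0 = 0  t=2,i=13
  bits 01101110 = 110

110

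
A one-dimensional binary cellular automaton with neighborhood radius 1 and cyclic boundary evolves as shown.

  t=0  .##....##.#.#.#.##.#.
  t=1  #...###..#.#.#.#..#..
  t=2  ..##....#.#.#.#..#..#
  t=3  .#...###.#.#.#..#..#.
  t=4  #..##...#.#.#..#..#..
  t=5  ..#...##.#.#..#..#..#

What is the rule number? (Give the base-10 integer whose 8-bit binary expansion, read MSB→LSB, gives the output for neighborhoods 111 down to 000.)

  nb ###: next=.  (t=1,i=5, bit7=0)
  nb ##.: next=.  (t=0,i=2, bit6=0)
  nb #.#: next=#  (t=0,i=9, bit5=1)
  nb #..: next=.  (t=0,i=3, bit4=0)
  nb .##: next=.  (t=0,i=1, bit3=0)
  nb .#.: next=.  (t=0,i=10, bit2=0)
  nb ..#: next=#  (t=0,i=0, bit1=1)
  nb ...: next=#  (t=0,i=4, bit0=1)
  bits 00100011 = 35

35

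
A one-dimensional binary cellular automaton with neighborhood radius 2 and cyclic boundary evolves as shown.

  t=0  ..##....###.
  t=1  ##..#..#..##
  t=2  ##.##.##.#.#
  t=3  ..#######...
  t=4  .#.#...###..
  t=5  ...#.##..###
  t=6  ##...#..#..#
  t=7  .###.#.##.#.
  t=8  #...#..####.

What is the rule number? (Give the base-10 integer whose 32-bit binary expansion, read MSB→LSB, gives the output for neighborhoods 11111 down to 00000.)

  nb #####: next=.  (t=3,i=4, bit31=0)
  nb ####.: next=#  (t=1,i=0, bit30=1)
  nb ###.#: next=.  (t=2,i=1, bit29=0)
  nb ###..: next=#  (t=0,i=10, bit28=1)
  nb ##.##: next=#  (t=2,i=2, bit27=1)
  nb ##.#.: next=#  (t=2,i=8, bit26=1)
  nb ##..#: next=.  (t=1,i=2, bit25=0)
  nb ##...: next=#  (t=0,i=4, bit24=1)
  nb #.###: next=.  (t=2,i=11, bit23=0)
  nb #.##.: next=#  (t=2,i=3, bit22=1)
  nb #.#.#: next=.  (t=2,i=9, bit21=0)
  nb #.#..: next=#  (t=4,i=3, bit20=1)
  nb #..##: next=#  (t=1,i=9, bit19=1)
  nb #..#.: next=#  (t=1,i=3, bit18=1)
  nb #...#: next=#  (t=0,i=0, bit17=1)
  nb #....: next=.  (t=0,i=5, bit16=0)
  nb .####: next=#  (t=1,i=11, bit15=1)
  nb .###.: next=.  (t=0,i=9, bit14=0)
  nb .##.#: next=#  (t=2,i=4, bit13=1)
  nb .##..: next=.  (t=0,i=3, bit12=0)
  nb .#.##: next=.  (t=2,i=10, bit11=0)
  nb .#.#.: next=.  (t=4,i=2, bit10=0)
  nb .#..#: next=.  (t=1,i=5, bit9=0)
  nb .#...: next=.  (t=4,i=4, bit8=0)
  nb ..###: next=.  (t=0,i=8, bit7=0)
  nb ..##.: next=.  (t=0,i=2, bit6=0)
  nb ..#.#: next=.  (t=4,i=1, bit5=0)
  nb ..#..: next=#  (t=1,i=4, bit4=1)
  nb ...##: next=#  (t=0,i=1, bit3=1)
  nb ...#.: next=.  (t=4,i=0, bit2=0)
  nb ....#: next=.  (t=0,i=6, bit1=0)
  nb .....: next=.  (t=3,i=11, bit0=0)
  bits 01011101010111101010000000011000 = 1566482456

1566482456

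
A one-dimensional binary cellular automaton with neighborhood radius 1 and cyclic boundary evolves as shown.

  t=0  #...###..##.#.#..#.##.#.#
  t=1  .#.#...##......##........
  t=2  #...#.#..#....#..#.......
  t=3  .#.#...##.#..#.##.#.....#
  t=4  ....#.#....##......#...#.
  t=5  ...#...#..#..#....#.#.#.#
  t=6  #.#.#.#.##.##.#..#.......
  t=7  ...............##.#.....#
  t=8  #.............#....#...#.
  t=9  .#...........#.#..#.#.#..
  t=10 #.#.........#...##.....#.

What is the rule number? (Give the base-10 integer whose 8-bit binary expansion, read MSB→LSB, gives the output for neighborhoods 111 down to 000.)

  ### -> .   bit 7 = 0  t=0,i=5
  ##. -> .   bit 6 = 0  t=0,i=0
  #.# -> .   bit 5 = 0  t=0,i=11
  #.. -> #   bit 4 = 1  t=0,i=1
  .## -> .   bit 3 = 0  t=0,i=4
  .#. -> .   bit 2 = 0  t=0,i=12
  ..# -> #   bit 1 = 1  t=0,i=3
  ... -> .   bit 0 = 0  t=0,i=2
  bits 00010010 = 18

18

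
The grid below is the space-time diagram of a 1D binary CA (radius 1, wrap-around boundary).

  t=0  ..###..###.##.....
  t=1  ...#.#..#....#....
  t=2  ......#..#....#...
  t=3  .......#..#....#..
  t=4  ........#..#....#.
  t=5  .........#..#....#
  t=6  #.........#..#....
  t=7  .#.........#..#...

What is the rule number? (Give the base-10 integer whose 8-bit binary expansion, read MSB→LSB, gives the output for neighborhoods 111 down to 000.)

144

  ###|#  b7=1 t=0,i=3
  ##.|.  b6=0 t=0,i=4
  #.#|.  b5=0 t=0,i=10
  #..|#  b4=1 t=0,i=5
  .##|.  b3=0 t=0,i=2
  .#.|.  b2=0 t=1,i=3
  ..#|.  b1=0 t=0,i=1
  ...|.  b0=0 t=0,i=0
  bits 10010000 = 144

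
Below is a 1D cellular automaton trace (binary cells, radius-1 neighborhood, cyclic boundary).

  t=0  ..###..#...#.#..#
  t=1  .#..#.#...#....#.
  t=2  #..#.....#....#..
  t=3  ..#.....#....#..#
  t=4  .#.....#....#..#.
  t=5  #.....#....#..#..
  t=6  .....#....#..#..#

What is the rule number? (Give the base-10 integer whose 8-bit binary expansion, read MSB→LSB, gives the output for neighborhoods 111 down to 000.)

66

  ###|.  b7=0 t=0,i=3
  ##.|#  b6=1 t=0,i=4
  #.#|.  b5=0 t=0,i=12
  #..|.  b4=0 t=0,i=0
  .##|.  b3=0 t=0,i=2
  .#.|.  b2=0 t=0,i=7
  ..#|#  b1=1 t=0,i=1
  ...|.  b0=0 t=0,i=9
  bits 01000010 = 66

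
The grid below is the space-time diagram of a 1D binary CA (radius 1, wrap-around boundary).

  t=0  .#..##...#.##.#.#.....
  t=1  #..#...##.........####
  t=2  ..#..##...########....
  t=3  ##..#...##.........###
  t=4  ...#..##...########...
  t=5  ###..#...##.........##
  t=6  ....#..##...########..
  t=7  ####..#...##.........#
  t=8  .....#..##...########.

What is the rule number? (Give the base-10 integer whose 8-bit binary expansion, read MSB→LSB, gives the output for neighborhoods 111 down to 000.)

3

  [7] ### => .  t=1,i=19
  [6] ##. => .  t=0,i=5
  [5] #.# => .  t=0,i=10
  [4] #.. => .  t=0,i=2
  [3] .## => .  t=0,i=4
  [2] .#. => .  t=0,i=1
  [1] ..# => #  t=0,i=0
  [0] ... => #  t=0,i=7
  bits 00000011 = 3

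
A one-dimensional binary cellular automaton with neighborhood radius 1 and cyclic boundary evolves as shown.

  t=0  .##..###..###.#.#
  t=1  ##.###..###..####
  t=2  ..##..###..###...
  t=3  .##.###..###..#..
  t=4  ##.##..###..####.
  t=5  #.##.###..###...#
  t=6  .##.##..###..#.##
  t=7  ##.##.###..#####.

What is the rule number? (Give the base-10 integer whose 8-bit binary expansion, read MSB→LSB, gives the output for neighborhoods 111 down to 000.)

  nb ###: next=.  (t=0,i=6, bit7=0)
  nb ##.: next=.  (t=0,i=2, bit6=0)
  nb #.#: next=#  (t=0,i=0, bit5=1)
  nb #..: next=#  (t=0,i=3, bit4=1)
  nb .##: next=#  (t=0,i=1, bit3=1)
  nb .#.: next=#  (t=0,i=14, bit2=1)
  nb ..#: next=#  (t=0,i=4, bit1=1)
  nb ...: next=.  (t=2,i=0, bit0=0)
  bits 00111110 = 62

62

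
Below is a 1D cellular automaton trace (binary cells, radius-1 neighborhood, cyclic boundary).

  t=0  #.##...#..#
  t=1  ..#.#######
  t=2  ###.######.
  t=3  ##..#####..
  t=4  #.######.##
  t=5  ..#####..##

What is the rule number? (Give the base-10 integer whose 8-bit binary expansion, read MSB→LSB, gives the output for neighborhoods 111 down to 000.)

  ###|#  b7=1 t=1,i=5
  ##.|.  b6=0 t=0,i=0
  #.#|.  b5=0 t=0,i=1
  #..|#  b4=1 t=0,i=4
  .##|#  b3=1 t=0,i=2
  .#.|#  b2=1 t=0,i=7
  ..#|#  b1=1 t=0,i=6
  ...|#  b0=1 t=0,i=5
  bits 10011111 = 159

159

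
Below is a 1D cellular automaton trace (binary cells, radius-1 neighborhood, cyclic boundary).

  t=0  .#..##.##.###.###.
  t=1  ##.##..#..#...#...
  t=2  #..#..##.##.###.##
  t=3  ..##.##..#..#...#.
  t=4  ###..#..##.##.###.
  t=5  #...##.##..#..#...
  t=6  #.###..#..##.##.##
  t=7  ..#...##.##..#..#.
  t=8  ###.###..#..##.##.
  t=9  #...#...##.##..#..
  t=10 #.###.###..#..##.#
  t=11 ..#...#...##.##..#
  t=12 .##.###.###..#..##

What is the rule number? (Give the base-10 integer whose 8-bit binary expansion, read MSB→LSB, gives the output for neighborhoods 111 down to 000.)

  nb ###: next=.  (t=0,i=11, bit7=0)
  nb ##.: next=.  (t=0,i=5, bit6=0)
  nb #.#: next=.  (t=0,i=6, bit5=0)
  nb #..: next=.  (t=0,i=2, bit4=0)
  nb .##: next=#  (t=0,i=4, bit3=1)
  nb .#.: next=#  (t=0,i=1, bit2=1)
  nb ..#: next=#  (t=0,i=0, bit1=1)
  nb ...: next=#  (t=1,i=12, bit0=1)
  bits 00001111 = 15

15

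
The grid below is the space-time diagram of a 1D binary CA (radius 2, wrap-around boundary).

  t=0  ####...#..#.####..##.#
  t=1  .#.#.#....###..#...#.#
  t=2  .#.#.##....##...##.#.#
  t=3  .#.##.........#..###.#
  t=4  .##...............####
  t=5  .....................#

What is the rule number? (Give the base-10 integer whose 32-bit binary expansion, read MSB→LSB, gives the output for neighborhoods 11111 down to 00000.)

  nb #####: next=#  (t=0,i=1, bit31=1)
  nb ####.: next=.  (t=0,i=2, bit30=0)
  nb ###.#: next=#  (t=3,i=19, bit29=1)
  nb ###..: next=#  (t=0,i=3, bit28=1)
  nb ##.##: next=.  (t=0,i=20, bit27=0)
  nb ##.#.: next=#  (t=2,i=18, bit26=1)
  nb ##..#: next=.  (t=0,i=16, bit25=0)
  nb ##...: next=.  (t=0,i=4, bit24=0)
  nb #.###: next=#  (t=0,i=12, bit23=1)
  nb #.##.: next=.  (t=2,i=5, bit22=0)
  nb #.#.#: next=#  (t=1,i=1, bit21=1)
  nb #.#..: next=#  (t=1,i=5, bit20=1)
  nb #..##: next=.  (t=0,i=17, bit19=0)
  nb #..#.: next=.  (t=0,i=9, bit18=0)
  nb #...#: next=#  (t=0,i=5, bit17=1)
  nb #....: next=.  (t=1,i=7, bit16=0)
  nb .####: next=.  (t=0,i=0, bit15=0)
  nb .###.: next=#  (t=1,i=11, bit14=1)
  nb .##.#: next=#  (t=0,i=19, bit13=1)
  nb .##..: next=.  (t=2,i=6, bit12=0)
  nb .#.##: next=#  (t=0,i=11, bit11=1)
  nb .#.#.: next=.  (t=1,i=0, bit10=0)
  nb .#..#: next=.  (t=0,i=8, bit9=0)
  nb .#...: next=#  (t=1,i=6, bit8=1)
  nb ..###: next=.  (t=1,i=10, bit7=0)
  nb ..##.: next=.  (t=0,i=18, bit6=0)
  nb ..#.#: next=#  (t=0,i=10, bit5=1)
  nb ..#..: next=.  (t=0,i=7, bit4=0)
  nb ...##: next=.  (t=1,i=9, bit3=0)
  nb ...#.: next=.  (t=0,i=6, bit2=0)
  nb ....#: next=.  (t=1,i=8, bit1=0)
  nb .....: next=.  (t=3,i=7, bit0=0)
  bits 10110100101100100110100100100000 = 3031591200

3031591200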